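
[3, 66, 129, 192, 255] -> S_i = 3 + 63*i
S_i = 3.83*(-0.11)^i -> [3.83, -0.42, 0.05, -0.01, 0.0]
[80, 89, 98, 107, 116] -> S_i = 80 + 9*i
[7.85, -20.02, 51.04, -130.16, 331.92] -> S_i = 7.85*(-2.55)^i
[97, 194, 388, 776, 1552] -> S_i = 97*2^i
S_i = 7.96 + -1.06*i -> [7.96, 6.9, 5.84, 4.78, 3.72]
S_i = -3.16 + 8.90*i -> [-3.16, 5.74, 14.64, 23.54, 32.44]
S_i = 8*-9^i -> [8, -72, 648, -5832, 52488]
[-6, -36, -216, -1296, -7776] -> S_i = -6*6^i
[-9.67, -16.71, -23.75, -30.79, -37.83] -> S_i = -9.67 + -7.04*i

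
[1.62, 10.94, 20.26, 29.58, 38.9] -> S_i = 1.62 + 9.32*i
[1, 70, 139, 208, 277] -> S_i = 1 + 69*i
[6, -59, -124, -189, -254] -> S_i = 6 + -65*i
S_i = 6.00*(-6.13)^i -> [6.0, -36.78, 225.46, -1382.08, 8472.14]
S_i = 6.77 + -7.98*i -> [6.77, -1.21, -9.19, -17.17, -25.15]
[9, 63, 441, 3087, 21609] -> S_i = 9*7^i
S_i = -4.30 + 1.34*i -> [-4.3, -2.96, -1.62, -0.28, 1.06]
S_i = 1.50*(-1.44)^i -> [1.5, -2.16, 3.11, -4.48, 6.45]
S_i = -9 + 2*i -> [-9, -7, -5, -3, -1]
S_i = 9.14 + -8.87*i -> [9.14, 0.27, -8.6, -17.47, -26.34]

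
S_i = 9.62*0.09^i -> [9.62, 0.87, 0.08, 0.01, 0.0]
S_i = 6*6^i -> [6, 36, 216, 1296, 7776]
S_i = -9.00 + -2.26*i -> [-9.0, -11.26, -13.52, -15.78, -18.04]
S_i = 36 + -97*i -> [36, -61, -158, -255, -352]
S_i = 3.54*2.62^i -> [3.54, 9.27, 24.3, 63.67, 166.8]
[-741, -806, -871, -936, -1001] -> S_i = -741 + -65*i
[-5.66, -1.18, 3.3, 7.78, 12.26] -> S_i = -5.66 + 4.48*i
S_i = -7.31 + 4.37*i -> [-7.31, -2.94, 1.43, 5.8, 10.17]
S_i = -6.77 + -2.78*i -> [-6.77, -9.55, -12.33, -15.11, -17.89]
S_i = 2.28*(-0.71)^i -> [2.28, -1.62, 1.15, -0.82, 0.58]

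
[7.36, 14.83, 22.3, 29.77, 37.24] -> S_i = 7.36 + 7.47*i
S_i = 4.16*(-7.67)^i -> [4.16, -31.91, 244.73, -1877.07, 14397.09]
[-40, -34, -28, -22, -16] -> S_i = -40 + 6*i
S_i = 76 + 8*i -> [76, 84, 92, 100, 108]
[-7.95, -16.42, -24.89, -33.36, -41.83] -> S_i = -7.95 + -8.47*i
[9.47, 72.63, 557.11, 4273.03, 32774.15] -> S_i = 9.47*7.67^i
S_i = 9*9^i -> [9, 81, 729, 6561, 59049]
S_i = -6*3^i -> [-6, -18, -54, -162, -486]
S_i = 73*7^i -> [73, 511, 3577, 25039, 175273]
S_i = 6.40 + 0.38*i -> [6.4, 6.78, 7.16, 7.54, 7.92]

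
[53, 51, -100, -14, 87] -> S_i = Random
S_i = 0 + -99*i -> [0, -99, -198, -297, -396]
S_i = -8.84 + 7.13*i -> [-8.84, -1.71, 5.42, 12.55, 19.68]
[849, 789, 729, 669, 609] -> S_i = 849 + -60*i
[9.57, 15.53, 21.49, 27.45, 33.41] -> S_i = 9.57 + 5.96*i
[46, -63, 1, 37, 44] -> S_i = Random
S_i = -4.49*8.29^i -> [-4.49, -37.22, -308.57, -2558.06, -21206.28]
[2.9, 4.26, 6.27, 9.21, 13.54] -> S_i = 2.90*1.47^i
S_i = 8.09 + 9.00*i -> [8.09, 17.09, 26.09, 35.09, 44.09]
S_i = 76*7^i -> [76, 532, 3724, 26068, 182476]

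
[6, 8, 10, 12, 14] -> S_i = 6 + 2*i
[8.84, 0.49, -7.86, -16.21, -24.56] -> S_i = 8.84 + -8.35*i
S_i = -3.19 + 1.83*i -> [-3.19, -1.36, 0.47, 2.3, 4.13]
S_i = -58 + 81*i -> [-58, 23, 104, 185, 266]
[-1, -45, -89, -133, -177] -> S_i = -1 + -44*i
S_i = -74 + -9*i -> [-74, -83, -92, -101, -110]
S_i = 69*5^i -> [69, 345, 1725, 8625, 43125]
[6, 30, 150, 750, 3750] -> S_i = 6*5^i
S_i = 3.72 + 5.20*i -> [3.72, 8.92, 14.12, 19.32, 24.52]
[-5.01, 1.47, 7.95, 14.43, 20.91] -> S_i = -5.01 + 6.48*i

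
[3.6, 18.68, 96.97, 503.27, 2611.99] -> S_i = 3.60*5.19^i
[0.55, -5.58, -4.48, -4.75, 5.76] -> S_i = Random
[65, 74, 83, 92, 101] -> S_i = 65 + 9*i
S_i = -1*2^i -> [-1, -2, -4, -8, -16]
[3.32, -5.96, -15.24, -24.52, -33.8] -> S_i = 3.32 + -9.28*i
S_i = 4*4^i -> [4, 16, 64, 256, 1024]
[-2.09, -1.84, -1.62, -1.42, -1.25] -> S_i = -2.09*0.88^i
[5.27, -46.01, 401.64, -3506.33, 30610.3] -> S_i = 5.27*(-8.73)^i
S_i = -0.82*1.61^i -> [-0.82, -1.32, -2.13, -3.42, -5.51]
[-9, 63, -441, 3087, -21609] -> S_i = -9*-7^i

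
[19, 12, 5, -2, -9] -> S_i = 19 + -7*i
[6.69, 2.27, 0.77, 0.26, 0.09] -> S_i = 6.69*0.34^i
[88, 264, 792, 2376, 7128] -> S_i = 88*3^i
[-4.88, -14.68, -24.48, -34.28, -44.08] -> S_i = -4.88 + -9.80*i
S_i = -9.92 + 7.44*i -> [-9.92, -2.48, 4.96, 12.4, 19.84]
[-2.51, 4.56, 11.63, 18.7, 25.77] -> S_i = -2.51 + 7.07*i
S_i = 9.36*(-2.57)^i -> [9.36, -24.06, 61.82, -158.88, 408.33]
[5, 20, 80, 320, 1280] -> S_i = 5*4^i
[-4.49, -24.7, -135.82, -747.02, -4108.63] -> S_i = -4.49*5.50^i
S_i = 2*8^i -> [2, 16, 128, 1024, 8192]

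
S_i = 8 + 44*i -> [8, 52, 96, 140, 184]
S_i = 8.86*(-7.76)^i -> [8.86, -68.75, 533.53, -4140.18, 32127.77]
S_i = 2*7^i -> [2, 14, 98, 686, 4802]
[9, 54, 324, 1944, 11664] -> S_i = 9*6^i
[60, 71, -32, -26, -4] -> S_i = Random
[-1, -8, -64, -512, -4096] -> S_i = -1*8^i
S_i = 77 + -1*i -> [77, 76, 75, 74, 73]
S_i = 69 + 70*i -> [69, 139, 209, 279, 349]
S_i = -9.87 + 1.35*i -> [-9.87, -8.52, -7.17, -5.82, -4.47]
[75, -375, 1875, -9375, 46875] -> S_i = 75*-5^i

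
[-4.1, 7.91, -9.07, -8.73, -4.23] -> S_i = Random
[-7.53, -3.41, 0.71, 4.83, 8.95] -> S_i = -7.53 + 4.12*i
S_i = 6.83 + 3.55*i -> [6.83, 10.38, 13.93, 17.48, 21.03]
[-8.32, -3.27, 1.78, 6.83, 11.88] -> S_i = -8.32 + 5.05*i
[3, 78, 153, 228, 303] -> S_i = 3 + 75*i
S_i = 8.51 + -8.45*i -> [8.51, 0.06, -8.39, -16.84, -25.29]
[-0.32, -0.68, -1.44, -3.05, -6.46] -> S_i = -0.32*2.12^i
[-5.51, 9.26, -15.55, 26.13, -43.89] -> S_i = -5.51*(-1.68)^i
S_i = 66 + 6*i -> [66, 72, 78, 84, 90]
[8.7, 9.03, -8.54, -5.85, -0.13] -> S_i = Random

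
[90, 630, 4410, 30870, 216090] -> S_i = 90*7^i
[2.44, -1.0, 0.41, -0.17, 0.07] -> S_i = 2.44*(-0.41)^i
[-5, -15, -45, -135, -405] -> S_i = -5*3^i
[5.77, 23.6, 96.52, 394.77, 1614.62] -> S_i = 5.77*4.09^i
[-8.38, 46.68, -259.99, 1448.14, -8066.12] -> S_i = -8.38*(-5.57)^i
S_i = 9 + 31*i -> [9, 40, 71, 102, 133]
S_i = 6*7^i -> [6, 42, 294, 2058, 14406]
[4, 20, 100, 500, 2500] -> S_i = 4*5^i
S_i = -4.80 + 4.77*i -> [-4.8, -0.03, 4.74, 9.51, 14.28]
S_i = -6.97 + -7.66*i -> [-6.97, -14.63, -22.29, -29.95, -37.61]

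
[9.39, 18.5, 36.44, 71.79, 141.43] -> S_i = 9.39*1.97^i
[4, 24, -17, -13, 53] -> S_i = Random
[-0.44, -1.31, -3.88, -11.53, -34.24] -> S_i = -0.44*2.97^i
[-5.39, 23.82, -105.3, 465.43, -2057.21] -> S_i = -5.39*(-4.42)^i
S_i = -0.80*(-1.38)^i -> [-0.8, 1.1, -1.52, 2.1, -2.9]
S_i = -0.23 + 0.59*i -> [-0.23, 0.36, 0.95, 1.54, 2.13]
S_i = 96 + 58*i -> [96, 154, 212, 270, 328]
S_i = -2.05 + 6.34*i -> [-2.05, 4.29, 10.63, 16.97, 23.31]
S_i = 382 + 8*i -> [382, 390, 398, 406, 414]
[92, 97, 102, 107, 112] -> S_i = 92 + 5*i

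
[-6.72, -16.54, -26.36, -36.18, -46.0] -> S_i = -6.72 + -9.82*i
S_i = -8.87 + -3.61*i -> [-8.87, -12.48, -16.09, -19.7, -23.31]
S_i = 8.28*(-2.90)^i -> [8.28, -24.01, 69.63, -201.94, 585.63]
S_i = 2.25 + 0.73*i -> [2.25, 2.98, 3.71, 4.44, 5.17]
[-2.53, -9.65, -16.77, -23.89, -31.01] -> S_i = -2.53 + -7.12*i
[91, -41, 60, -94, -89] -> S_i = Random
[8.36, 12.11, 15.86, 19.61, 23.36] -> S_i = 8.36 + 3.75*i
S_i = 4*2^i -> [4, 8, 16, 32, 64]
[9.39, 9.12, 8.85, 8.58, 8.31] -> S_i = 9.39 + -0.27*i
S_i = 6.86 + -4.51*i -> [6.86, 2.35, -2.16, -6.67, -11.18]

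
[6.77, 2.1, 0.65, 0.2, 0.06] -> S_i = 6.77*0.31^i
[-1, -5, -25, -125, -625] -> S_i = -1*5^i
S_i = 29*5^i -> [29, 145, 725, 3625, 18125]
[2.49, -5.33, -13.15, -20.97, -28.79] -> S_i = 2.49 + -7.82*i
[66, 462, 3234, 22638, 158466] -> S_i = 66*7^i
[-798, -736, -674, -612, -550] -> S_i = -798 + 62*i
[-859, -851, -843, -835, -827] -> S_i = -859 + 8*i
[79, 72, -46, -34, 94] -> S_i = Random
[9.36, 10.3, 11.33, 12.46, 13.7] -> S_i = 9.36*1.10^i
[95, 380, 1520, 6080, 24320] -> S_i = 95*4^i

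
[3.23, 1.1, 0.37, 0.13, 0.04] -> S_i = 3.23*0.34^i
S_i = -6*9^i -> [-6, -54, -486, -4374, -39366]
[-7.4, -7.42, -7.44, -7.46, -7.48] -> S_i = -7.40 + -0.02*i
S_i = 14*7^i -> [14, 98, 686, 4802, 33614]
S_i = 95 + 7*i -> [95, 102, 109, 116, 123]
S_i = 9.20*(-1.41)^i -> [9.2, -12.97, 18.29, -25.79, 36.36]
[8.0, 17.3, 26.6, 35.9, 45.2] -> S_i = 8.00 + 9.30*i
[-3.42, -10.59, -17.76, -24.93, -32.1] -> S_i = -3.42 + -7.17*i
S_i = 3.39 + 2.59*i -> [3.39, 5.98, 8.57, 11.16, 13.75]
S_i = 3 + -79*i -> [3, -76, -155, -234, -313]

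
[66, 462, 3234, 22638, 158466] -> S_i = 66*7^i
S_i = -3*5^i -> [-3, -15, -75, -375, -1875]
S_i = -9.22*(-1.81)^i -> [-9.22, 16.69, -30.21, 54.67, -98.96]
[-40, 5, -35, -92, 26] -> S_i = Random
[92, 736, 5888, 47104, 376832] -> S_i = 92*8^i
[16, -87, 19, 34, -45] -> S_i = Random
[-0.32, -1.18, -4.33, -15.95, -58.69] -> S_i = -0.32*3.68^i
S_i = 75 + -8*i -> [75, 67, 59, 51, 43]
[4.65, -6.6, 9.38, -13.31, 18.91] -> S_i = 4.65*(-1.42)^i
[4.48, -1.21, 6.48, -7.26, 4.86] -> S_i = Random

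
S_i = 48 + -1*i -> [48, 47, 46, 45, 44]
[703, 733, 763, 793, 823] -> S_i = 703 + 30*i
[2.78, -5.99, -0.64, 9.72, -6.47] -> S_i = Random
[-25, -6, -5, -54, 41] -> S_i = Random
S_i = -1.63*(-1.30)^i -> [-1.63, 2.12, -2.75, 3.58, -4.66]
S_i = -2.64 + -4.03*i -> [-2.64, -6.67, -10.7, -14.73, -18.76]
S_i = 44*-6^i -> [44, -264, 1584, -9504, 57024]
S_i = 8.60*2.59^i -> [8.6, 22.27, 57.69, 149.42, 386.99]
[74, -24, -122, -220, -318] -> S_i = 74 + -98*i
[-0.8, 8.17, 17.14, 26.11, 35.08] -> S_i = -0.80 + 8.97*i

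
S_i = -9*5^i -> [-9, -45, -225, -1125, -5625]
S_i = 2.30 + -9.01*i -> [2.3, -6.71, -15.72, -24.73, -33.74]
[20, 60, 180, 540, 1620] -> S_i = 20*3^i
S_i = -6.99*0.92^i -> [-6.99, -6.43, -5.92, -5.44, -5.01]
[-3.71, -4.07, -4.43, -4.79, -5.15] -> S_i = -3.71 + -0.36*i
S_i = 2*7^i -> [2, 14, 98, 686, 4802]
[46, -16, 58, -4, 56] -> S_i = Random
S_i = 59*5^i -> [59, 295, 1475, 7375, 36875]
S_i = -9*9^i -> [-9, -81, -729, -6561, -59049]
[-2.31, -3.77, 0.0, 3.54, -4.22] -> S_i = Random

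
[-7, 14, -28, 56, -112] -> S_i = -7*-2^i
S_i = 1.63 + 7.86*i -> [1.63, 9.49, 17.35, 25.21, 33.07]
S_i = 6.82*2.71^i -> [6.82, 18.48, 50.09, 135.74, 367.84]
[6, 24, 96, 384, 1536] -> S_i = 6*4^i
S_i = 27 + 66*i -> [27, 93, 159, 225, 291]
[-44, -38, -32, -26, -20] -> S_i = -44 + 6*i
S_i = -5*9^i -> [-5, -45, -405, -3645, -32805]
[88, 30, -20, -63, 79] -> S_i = Random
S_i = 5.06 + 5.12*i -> [5.06, 10.18, 15.3, 20.42, 25.54]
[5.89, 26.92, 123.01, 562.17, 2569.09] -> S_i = 5.89*4.57^i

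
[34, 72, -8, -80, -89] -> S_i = Random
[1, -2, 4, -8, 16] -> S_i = 1*-2^i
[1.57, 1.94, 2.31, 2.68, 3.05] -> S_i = 1.57 + 0.37*i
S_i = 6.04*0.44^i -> [6.04, 2.66, 1.17, 0.51, 0.23]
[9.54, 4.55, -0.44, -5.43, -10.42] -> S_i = 9.54 + -4.99*i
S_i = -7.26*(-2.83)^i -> [-7.26, 20.55, -58.14, 164.55, -465.67]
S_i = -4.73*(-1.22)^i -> [-4.73, 5.77, -7.04, 8.59, -10.48]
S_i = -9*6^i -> [-9, -54, -324, -1944, -11664]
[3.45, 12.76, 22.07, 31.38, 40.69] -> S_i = 3.45 + 9.31*i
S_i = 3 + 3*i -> [3, 6, 9, 12, 15]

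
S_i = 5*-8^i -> [5, -40, 320, -2560, 20480]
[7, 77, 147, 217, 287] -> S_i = 7 + 70*i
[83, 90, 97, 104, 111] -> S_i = 83 + 7*i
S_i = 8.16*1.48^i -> [8.16, 12.08, 17.87, 26.45, 39.15]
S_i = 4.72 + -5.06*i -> [4.72, -0.34, -5.4, -10.46, -15.52]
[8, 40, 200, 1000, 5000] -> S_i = 8*5^i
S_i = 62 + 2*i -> [62, 64, 66, 68, 70]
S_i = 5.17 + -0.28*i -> [5.17, 4.89, 4.61, 4.33, 4.05]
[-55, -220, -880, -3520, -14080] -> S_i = -55*4^i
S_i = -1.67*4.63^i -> [-1.67, -7.73, -35.8, -165.75, -767.43]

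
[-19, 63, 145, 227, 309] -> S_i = -19 + 82*i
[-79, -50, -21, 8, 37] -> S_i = -79 + 29*i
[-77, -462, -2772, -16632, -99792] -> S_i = -77*6^i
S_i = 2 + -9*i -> [2, -7, -16, -25, -34]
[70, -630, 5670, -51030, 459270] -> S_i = 70*-9^i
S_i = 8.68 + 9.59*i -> [8.68, 18.27, 27.86, 37.45, 47.04]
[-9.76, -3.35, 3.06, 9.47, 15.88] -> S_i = -9.76 + 6.41*i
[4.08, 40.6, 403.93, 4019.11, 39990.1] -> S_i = 4.08*9.95^i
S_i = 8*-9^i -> [8, -72, 648, -5832, 52488]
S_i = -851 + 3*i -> [-851, -848, -845, -842, -839]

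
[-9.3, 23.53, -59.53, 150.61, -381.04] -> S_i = -9.30*(-2.53)^i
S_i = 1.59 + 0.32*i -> [1.59, 1.91, 2.23, 2.55, 2.87]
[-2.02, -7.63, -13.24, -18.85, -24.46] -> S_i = -2.02 + -5.61*i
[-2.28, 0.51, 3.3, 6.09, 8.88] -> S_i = -2.28 + 2.79*i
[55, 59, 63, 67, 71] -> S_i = 55 + 4*i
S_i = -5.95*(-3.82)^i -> [-5.95, 22.73, -86.82, 331.67, -1266.98]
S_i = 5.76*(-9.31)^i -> [5.76, -53.63, 499.25, -4648.06, 43273.42]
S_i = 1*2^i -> [1, 2, 4, 8, 16]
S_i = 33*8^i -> [33, 264, 2112, 16896, 135168]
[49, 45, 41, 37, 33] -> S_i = 49 + -4*i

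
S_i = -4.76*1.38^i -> [-4.76, -6.57, -9.06, -12.51, -17.26]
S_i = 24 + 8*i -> [24, 32, 40, 48, 56]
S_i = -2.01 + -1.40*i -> [-2.01, -3.41, -4.81, -6.21, -7.61]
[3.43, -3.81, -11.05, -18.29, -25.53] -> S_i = 3.43 + -7.24*i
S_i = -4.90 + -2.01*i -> [-4.9, -6.91, -8.92, -10.93, -12.94]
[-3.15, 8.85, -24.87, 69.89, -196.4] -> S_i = -3.15*(-2.81)^i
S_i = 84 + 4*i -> [84, 88, 92, 96, 100]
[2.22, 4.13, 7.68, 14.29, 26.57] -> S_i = 2.22*1.86^i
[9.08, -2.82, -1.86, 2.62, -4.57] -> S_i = Random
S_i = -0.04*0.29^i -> [-0.04, -0.01, -0.0, -0.0, -0.0]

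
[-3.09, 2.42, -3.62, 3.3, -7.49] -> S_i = Random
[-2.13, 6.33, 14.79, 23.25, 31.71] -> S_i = -2.13 + 8.46*i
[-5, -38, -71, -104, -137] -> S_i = -5 + -33*i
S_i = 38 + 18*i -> [38, 56, 74, 92, 110]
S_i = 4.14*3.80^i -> [4.14, 15.73, 59.78, 227.17, 863.25]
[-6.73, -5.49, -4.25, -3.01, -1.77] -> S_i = -6.73 + 1.24*i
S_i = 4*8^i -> [4, 32, 256, 2048, 16384]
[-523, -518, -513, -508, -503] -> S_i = -523 + 5*i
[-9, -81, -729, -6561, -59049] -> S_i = -9*9^i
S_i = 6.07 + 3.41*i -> [6.07, 9.48, 12.89, 16.3, 19.71]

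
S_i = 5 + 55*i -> [5, 60, 115, 170, 225]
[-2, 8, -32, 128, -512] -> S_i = -2*-4^i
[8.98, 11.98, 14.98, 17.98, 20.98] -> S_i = 8.98 + 3.00*i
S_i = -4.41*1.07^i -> [-4.41, -4.72, -5.05, -5.4, -5.78]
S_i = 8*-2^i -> [8, -16, 32, -64, 128]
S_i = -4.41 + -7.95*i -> [-4.41, -12.36, -20.31, -28.26, -36.21]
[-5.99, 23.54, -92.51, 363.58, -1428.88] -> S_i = -5.99*(-3.93)^i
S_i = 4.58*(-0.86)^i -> [4.58, -3.94, 3.39, -2.91, 2.51]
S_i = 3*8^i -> [3, 24, 192, 1536, 12288]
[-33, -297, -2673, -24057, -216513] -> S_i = -33*9^i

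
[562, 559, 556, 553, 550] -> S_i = 562 + -3*i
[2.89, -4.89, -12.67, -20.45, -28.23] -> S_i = 2.89 + -7.78*i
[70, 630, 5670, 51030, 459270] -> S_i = 70*9^i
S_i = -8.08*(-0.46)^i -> [-8.08, 3.72, -1.71, 0.79, -0.36]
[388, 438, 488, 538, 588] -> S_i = 388 + 50*i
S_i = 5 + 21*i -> [5, 26, 47, 68, 89]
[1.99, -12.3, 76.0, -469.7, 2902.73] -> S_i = 1.99*(-6.18)^i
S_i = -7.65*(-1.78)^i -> [-7.65, 13.62, -24.24, 43.14, -76.8]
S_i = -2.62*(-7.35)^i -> [-2.62, 19.26, -141.54, 1040.31, -7646.29]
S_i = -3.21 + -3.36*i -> [-3.21, -6.57, -9.93, -13.29, -16.65]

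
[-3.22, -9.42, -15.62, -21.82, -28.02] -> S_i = -3.22 + -6.20*i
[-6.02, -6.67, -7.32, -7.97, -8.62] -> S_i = -6.02 + -0.65*i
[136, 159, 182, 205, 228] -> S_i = 136 + 23*i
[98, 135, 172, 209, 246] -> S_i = 98 + 37*i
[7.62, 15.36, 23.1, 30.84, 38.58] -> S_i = 7.62 + 7.74*i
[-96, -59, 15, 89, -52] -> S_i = Random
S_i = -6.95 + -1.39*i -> [-6.95, -8.34, -9.73, -11.12, -12.51]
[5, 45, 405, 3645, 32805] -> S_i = 5*9^i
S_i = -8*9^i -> [-8, -72, -648, -5832, -52488]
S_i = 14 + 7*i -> [14, 21, 28, 35, 42]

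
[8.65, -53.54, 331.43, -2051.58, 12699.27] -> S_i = 8.65*(-6.19)^i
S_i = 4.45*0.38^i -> [4.45, 1.69, 0.64, 0.24, 0.09]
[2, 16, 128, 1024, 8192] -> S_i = 2*8^i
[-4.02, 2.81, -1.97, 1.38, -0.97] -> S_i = -4.02*(-0.70)^i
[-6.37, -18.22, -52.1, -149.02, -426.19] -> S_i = -6.37*2.86^i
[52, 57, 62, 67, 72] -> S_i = 52 + 5*i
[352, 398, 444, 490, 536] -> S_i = 352 + 46*i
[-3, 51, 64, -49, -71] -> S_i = Random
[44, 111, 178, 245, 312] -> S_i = 44 + 67*i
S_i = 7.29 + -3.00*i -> [7.29, 4.29, 1.29, -1.71, -4.71]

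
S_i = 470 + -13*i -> [470, 457, 444, 431, 418]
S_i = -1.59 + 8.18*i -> [-1.59, 6.59, 14.77, 22.95, 31.13]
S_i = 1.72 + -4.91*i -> [1.72, -3.19, -8.1, -13.01, -17.92]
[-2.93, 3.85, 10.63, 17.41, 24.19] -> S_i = -2.93 + 6.78*i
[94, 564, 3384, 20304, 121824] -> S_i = 94*6^i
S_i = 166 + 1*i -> [166, 167, 168, 169, 170]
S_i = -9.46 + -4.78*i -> [-9.46, -14.24, -19.02, -23.8, -28.58]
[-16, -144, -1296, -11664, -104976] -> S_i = -16*9^i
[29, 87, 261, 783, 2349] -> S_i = 29*3^i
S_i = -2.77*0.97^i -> [-2.77, -2.69, -2.61, -2.53, -2.45]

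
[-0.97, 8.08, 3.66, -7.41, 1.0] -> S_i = Random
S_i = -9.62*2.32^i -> [-9.62, -22.32, -51.78, -120.13, -278.69]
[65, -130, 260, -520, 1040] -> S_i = 65*-2^i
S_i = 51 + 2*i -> [51, 53, 55, 57, 59]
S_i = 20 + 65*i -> [20, 85, 150, 215, 280]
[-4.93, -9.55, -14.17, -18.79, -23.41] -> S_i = -4.93 + -4.62*i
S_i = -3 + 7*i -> [-3, 4, 11, 18, 25]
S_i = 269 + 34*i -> [269, 303, 337, 371, 405]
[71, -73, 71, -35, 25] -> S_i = Random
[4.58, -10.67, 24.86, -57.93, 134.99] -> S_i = 4.58*(-2.33)^i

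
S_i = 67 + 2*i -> [67, 69, 71, 73, 75]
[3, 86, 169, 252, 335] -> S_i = 3 + 83*i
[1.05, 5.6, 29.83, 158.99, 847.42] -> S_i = 1.05*5.33^i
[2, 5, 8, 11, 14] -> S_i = 2 + 3*i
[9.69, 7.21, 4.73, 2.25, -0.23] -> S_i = 9.69 + -2.48*i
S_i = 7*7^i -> [7, 49, 343, 2401, 16807]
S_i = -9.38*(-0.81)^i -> [-9.38, 7.6, -6.15, 4.98, -4.04]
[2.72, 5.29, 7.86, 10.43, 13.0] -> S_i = 2.72 + 2.57*i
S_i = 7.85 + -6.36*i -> [7.85, 1.49, -4.87, -11.23, -17.59]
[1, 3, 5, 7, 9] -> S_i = 1 + 2*i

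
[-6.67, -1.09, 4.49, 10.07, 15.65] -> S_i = -6.67 + 5.58*i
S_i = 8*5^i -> [8, 40, 200, 1000, 5000]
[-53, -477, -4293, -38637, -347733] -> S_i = -53*9^i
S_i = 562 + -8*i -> [562, 554, 546, 538, 530]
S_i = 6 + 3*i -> [6, 9, 12, 15, 18]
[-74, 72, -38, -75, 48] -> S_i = Random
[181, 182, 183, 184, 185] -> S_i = 181 + 1*i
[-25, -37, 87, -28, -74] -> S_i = Random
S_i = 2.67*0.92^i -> [2.67, 2.46, 2.26, 2.08, 1.91]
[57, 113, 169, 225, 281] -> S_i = 57 + 56*i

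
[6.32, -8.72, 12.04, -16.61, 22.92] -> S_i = 6.32*(-1.38)^i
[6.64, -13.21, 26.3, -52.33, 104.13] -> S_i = 6.64*(-1.99)^i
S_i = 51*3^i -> [51, 153, 459, 1377, 4131]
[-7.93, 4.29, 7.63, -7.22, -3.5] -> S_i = Random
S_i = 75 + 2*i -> [75, 77, 79, 81, 83]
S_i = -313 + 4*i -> [-313, -309, -305, -301, -297]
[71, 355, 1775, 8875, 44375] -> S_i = 71*5^i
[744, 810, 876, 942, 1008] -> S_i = 744 + 66*i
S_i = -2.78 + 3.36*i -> [-2.78, 0.58, 3.94, 7.3, 10.66]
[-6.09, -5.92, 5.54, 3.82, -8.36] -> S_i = Random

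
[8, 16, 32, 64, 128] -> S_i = 8*2^i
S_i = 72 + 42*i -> [72, 114, 156, 198, 240]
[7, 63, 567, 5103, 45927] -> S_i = 7*9^i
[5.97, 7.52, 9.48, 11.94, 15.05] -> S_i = 5.97*1.26^i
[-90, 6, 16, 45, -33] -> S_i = Random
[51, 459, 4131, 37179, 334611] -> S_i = 51*9^i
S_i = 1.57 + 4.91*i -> [1.57, 6.48, 11.39, 16.3, 21.21]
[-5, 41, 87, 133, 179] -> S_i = -5 + 46*i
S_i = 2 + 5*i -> [2, 7, 12, 17, 22]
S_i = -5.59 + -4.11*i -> [-5.59, -9.7, -13.81, -17.92, -22.03]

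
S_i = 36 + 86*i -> [36, 122, 208, 294, 380]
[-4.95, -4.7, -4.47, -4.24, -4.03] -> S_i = -4.95*0.95^i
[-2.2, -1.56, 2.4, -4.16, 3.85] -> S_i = Random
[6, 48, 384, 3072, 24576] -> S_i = 6*8^i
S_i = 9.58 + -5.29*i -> [9.58, 4.29, -1.0, -6.29, -11.58]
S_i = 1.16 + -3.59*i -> [1.16, -2.43, -6.02, -9.61, -13.2]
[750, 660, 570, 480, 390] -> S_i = 750 + -90*i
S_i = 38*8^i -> [38, 304, 2432, 19456, 155648]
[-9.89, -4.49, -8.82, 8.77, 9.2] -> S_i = Random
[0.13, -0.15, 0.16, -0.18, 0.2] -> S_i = 0.13*(-1.12)^i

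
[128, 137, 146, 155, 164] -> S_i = 128 + 9*i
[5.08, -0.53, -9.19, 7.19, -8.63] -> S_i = Random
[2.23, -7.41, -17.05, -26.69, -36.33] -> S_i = 2.23 + -9.64*i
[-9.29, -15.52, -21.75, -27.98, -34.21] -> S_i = -9.29 + -6.23*i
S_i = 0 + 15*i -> [0, 15, 30, 45, 60]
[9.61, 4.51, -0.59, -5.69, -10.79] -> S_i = 9.61 + -5.10*i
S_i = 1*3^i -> [1, 3, 9, 27, 81]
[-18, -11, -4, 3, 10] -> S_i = -18 + 7*i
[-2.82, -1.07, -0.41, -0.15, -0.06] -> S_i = -2.82*0.38^i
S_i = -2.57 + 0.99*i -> [-2.57, -1.58, -0.59, 0.4, 1.39]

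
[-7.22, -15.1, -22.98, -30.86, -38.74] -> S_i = -7.22 + -7.88*i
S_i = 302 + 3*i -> [302, 305, 308, 311, 314]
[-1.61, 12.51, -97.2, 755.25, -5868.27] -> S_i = -1.61*(-7.77)^i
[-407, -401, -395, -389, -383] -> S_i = -407 + 6*i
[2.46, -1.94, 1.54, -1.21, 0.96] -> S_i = 2.46*(-0.79)^i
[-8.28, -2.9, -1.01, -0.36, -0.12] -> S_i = -8.28*0.35^i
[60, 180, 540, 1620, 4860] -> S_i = 60*3^i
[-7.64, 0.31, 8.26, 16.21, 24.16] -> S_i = -7.64 + 7.95*i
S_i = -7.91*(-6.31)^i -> [-7.91, 49.91, -314.95, 1987.31, -12539.9]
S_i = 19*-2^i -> [19, -38, 76, -152, 304]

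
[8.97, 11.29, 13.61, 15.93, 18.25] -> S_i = 8.97 + 2.32*i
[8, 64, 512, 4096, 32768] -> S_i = 8*8^i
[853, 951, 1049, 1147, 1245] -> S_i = 853 + 98*i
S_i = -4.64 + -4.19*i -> [-4.64, -8.83, -13.02, -17.21, -21.4]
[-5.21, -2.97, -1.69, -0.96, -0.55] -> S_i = -5.21*0.57^i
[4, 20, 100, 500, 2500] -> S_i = 4*5^i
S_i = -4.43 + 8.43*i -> [-4.43, 4.0, 12.43, 20.86, 29.29]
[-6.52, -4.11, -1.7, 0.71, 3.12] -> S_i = -6.52 + 2.41*i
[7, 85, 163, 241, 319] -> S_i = 7 + 78*i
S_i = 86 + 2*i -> [86, 88, 90, 92, 94]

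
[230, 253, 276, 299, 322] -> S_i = 230 + 23*i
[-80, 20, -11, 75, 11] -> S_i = Random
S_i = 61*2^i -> [61, 122, 244, 488, 976]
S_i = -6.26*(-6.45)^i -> [-6.26, 40.38, -260.43, 1679.78, -10834.61]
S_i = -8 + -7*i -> [-8, -15, -22, -29, -36]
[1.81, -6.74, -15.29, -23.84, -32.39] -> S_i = 1.81 + -8.55*i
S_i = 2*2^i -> [2, 4, 8, 16, 32]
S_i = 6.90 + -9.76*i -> [6.9, -2.86, -12.62, -22.38, -32.14]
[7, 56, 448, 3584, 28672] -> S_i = 7*8^i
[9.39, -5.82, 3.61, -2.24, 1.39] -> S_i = 9.39*(-0.62)^i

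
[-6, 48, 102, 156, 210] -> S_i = -6 + 54*i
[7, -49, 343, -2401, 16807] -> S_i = 7*-7^i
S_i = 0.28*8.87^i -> [0.28, 2.48, 22.03, 195.4, 1733.22]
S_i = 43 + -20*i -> [43, 23, 3, -17, -37]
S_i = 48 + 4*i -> [48, 52, 56, 60, 64]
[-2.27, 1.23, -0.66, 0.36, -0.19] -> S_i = -2.27*(-0.54)^i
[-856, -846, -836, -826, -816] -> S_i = -856 + 10*i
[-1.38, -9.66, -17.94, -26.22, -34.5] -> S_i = -1.38 + -8.28*i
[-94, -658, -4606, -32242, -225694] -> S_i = -94*7^i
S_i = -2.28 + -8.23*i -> [-2.28, -10.51, -18.74, -26.97, -35.2]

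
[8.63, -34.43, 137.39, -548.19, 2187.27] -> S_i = 8.63*(-3.99)^i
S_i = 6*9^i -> [6, 54, 486, 4374, 39366]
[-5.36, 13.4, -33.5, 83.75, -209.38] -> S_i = -5.36*(-2.50)^i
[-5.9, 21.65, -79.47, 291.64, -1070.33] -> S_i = -5.90*(-3.67)^i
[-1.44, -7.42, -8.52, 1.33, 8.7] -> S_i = Random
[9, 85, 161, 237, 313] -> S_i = 9 + 76*i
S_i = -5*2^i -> [-5, -10, -20, -40, -80]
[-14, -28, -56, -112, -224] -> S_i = -14*2^i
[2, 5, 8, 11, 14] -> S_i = 2 + 3*i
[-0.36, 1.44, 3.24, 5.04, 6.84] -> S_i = -0.36 + 1.80*i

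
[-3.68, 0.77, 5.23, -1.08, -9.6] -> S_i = Random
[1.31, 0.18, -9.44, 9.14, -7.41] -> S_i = Random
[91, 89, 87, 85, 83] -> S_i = 91 + -2*i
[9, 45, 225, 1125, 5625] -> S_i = 9*5^i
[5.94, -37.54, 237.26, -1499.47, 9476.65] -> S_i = 5.94*(-6.32)^i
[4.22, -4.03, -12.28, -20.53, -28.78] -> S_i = 4.22 + -8.25*i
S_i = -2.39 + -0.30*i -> [-2.39, -2.69, -2.99, -3.29, -3.59]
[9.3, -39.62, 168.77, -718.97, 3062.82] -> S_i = 9.30*(-4.26)^i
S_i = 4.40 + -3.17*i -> [4.4, 1.23, -1.94, -5.11, -8.28]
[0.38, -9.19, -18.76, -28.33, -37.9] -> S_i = 0.38 + -9.57*i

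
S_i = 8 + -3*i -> [8, 5, 2, -1, -4]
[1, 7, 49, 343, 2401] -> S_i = 1*7^i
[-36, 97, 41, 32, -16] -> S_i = Random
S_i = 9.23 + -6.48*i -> [9.23, 2.75, -3.73, -10.21, -16.69]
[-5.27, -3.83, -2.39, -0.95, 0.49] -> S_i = -5.27 + 1.44*i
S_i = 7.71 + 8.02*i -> [7.71, 15.73, 23.75, 31.77, 39.79]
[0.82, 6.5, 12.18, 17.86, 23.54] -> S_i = 0.82 + 5.68*i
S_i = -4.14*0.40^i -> [-4.14, -1.66, -0.66, -0.26, -0.11]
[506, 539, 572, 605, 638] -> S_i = 506 + 33*i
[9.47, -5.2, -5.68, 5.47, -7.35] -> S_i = Random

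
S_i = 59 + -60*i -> [59, -1, -61, -121, -181]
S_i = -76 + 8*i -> [-76, -68, -60, -52, -44]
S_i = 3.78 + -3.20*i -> [3.78, 0.58, -2.62, -5.82, -9.02]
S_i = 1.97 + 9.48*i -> [1.97, 11.45, 20.93, 30.41, 39.89]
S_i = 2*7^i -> [2, 14, 98, 686, 4802]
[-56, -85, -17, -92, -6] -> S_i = Random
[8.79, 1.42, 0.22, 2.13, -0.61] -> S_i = Random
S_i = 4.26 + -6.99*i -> [4.26, -2.73, -9.72, -16.71, -23.7]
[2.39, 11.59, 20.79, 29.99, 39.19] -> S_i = 2.39 + 9.20*i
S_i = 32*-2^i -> [32, -64, 128, -256, 512]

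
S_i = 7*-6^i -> [7, -42, 252, -1512, 9072]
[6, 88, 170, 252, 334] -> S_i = 6 + 82*i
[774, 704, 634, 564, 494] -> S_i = 774 + -70*i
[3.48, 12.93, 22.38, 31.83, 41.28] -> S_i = 3.48 + 9.45*i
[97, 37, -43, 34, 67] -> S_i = Random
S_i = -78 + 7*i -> [-78, -71, -64, -57, -50]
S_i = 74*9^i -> [74, 666, 5994, 53946, 485514]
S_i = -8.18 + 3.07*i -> [-8.18, -5.11, -2.04, 1.03, 4.1]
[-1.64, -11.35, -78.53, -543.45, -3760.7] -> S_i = -1.64*6.92^i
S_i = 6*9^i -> [6, 54, 486, 4374, 39366]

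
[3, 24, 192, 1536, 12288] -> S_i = 3*8^i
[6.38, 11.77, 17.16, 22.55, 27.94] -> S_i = 6.38 + 5.39*i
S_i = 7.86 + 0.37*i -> [7.86, 8.23, 8.6, 8.97, 9.34]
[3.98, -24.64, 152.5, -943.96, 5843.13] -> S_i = 3.98*(-6.19)^i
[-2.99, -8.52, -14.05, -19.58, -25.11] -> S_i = -2.99 + -5.53*i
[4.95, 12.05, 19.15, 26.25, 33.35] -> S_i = 4.95 + 7.10*i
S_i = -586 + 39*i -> [-586, -547, -508, -469, -430]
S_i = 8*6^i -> [8, 48, 288, 1728, 10368]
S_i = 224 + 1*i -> [224, 225, 226, 227, 228]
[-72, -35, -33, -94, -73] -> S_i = Random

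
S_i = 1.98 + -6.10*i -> [1.98, -4.12, -10.22, -16.32, -22.42]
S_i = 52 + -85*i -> [52, -33, -118, -203, -288]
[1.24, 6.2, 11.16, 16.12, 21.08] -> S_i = 1.24 + 4.96*i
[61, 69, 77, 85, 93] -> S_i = 61 + 8*i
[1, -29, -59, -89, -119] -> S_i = 1 + -30*i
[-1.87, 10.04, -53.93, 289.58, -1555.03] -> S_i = -1.87*(-5.37)^i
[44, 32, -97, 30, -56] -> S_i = Random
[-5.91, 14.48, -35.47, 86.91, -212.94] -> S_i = -5.91*(-2.45)^i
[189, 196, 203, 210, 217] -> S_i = 189 + 7*i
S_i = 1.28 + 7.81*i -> [1.28, 9.09, 16.9, 24.71, 32.52]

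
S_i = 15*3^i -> [15, 45, 135, 405, 1215]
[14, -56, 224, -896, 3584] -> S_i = 14*-4^i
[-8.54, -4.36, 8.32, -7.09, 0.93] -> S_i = Random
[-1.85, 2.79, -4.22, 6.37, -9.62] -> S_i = -1.85*(-1.51)^i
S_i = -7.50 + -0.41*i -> [-7.5, -7.91, -8.32, -8.73, -9.14]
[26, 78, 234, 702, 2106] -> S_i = 26*3^i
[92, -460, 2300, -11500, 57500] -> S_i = 92*-5^i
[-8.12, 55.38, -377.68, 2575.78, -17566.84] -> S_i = -8.12*(-6.82)^i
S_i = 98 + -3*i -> [98, 95, 92, 89, 86]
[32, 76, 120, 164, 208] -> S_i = 32 + 44*i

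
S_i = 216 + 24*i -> [216, 240, 264, 288, 312]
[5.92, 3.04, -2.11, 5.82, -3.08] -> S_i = Random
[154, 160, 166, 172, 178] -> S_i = 154 + 6*i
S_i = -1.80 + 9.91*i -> [-1.8, 8.11, 18.02, 27.93, 37.84]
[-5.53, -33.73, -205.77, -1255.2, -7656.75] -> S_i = -5.53*6.10^i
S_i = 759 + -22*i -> [759, 737, 715, 693, 671]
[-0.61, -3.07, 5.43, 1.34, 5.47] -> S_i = Random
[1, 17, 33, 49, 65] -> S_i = 1 + 16*i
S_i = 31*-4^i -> [31, -124, 496, -1984, 7936]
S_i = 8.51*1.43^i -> [8.51, 12.17, 17.4, 24.89, 35.59]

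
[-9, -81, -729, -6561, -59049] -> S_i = -9*9^i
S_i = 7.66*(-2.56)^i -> [7.66, -19.61, 50.2, -128.51, 328.99]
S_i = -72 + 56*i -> [-72, -16, 40, 96, 152]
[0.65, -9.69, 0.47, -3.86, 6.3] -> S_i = Random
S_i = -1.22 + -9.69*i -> [-1.22, -10.91, -20.6, -30.29, -39.98]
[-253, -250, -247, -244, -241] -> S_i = -253 + 3*i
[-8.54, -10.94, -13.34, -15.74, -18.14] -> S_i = -8.54 + -2.40*i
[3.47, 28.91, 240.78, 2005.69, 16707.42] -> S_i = 3.47*8.33^i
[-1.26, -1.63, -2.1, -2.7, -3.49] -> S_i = -1.26*1.29^i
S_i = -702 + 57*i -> [-702, -645, -588, -531, -474]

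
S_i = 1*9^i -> [1, 9, 81, 729, 6561]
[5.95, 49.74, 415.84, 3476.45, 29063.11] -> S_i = 5.95*8.36^i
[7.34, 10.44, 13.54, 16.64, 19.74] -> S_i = 7.34 + 3.10*i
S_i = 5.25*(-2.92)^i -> [5.25, -15.33, 44.76, -130.71, 381.67]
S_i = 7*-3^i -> [7, -21, 63, -189, 567]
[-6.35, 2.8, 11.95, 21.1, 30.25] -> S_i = -6.35 + 9.15*i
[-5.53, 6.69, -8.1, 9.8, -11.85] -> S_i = -5.53*(-1.21)^i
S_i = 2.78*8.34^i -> [2.78, 23.19, 193.36, 1612.66, 13449.59]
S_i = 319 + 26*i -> [319, 345, 371, 397, 423]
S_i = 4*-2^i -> [4, -8, 16, -32, 64]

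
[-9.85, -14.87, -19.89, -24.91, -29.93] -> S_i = -9.85 + -5.02*i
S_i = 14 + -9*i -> [14, 5, -4, -13, -22]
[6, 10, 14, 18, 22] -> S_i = 6 + 4*i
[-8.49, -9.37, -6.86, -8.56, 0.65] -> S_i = Random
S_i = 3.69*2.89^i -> [3.69, 10.66, 30.82, 89.07, 257.41]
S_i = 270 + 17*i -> [270, 287, 304, 321, 338]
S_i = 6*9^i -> [6, 54, 486, 4374, 39366]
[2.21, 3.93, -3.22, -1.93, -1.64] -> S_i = Random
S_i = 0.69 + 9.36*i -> [0.69, 10.05, 19.41, 28.77, 38.13]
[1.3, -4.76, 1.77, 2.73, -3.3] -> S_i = Random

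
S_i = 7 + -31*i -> [7, -24, -55, -86, -117]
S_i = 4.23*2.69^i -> [4.23, 11.38, 30.61, 82.34, 221.49]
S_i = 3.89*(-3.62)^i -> [3.89, -14.08, 50.98, -184.53, 668.01]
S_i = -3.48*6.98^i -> [-3.48, -24.29, -169.55, -1183.44, -8260.4]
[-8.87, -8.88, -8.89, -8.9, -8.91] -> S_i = -8.87 + -0.01*i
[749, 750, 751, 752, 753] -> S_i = 749 + 1*i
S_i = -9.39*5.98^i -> [-9.39, -56.15, -335.79, -2008.03, -12007.99]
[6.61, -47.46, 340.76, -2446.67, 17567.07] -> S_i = 6.61*(-7.18)^i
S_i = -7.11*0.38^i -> [-7.11, -2.7, -1.03, -0.39, -0.15]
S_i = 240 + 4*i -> [240, 244, 248, 252, 256]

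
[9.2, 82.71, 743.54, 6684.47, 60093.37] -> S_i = 9.20*8.99^i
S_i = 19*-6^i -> [19, -114, 684, -4104, 24624]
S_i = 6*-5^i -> [6, -30, 150, -750, 3750]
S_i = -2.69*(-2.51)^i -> [-2.69, 6.75, -16.95, 42.54, -106.77]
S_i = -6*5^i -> [-6, -30, -150, -750, -3750]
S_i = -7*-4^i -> [-7, 28, -112, 448, -1792]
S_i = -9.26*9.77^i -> [-9.26, -90.47, -883.89, -8635.64, -84370.23]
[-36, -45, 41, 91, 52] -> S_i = Random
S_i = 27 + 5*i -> [27, 32, 37, 42, 47]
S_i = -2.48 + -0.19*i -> [-2.48, -2.67, -2.86, -3.05, -3.24]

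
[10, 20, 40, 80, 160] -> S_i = 10*2^i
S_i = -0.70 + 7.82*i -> [-0.7, 7.12, 14.94, 22.76, 30.58]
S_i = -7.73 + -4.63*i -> [-7.73, -12.36, -16.99, -21.62, -26.25]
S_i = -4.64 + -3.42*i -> [-4.64, -8.06, -11.48, -14.9, -18.32]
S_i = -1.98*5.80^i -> [-1.98, -11.48, -66.61, -386.32, -2240.67]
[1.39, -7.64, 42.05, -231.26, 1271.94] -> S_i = 1.39*(-5.50)^i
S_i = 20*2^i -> [20, 40, 80, 160, 320]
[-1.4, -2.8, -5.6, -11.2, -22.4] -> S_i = -1.40*2.00^i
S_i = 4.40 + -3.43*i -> [4.4, 0.97, -2.46, -5.89, -9.32]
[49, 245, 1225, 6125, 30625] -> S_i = 49*5^i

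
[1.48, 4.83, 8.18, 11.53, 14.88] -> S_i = 1.48 + 3.35*i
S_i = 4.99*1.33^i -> [4.99, 6.64, 8.83, 11.74, 15.61]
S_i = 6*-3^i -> [6, -18, 54, -162, 486]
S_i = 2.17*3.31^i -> [2.17, 7.18, 23.77, 78.69, 260.48]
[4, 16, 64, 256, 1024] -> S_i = 4*4^i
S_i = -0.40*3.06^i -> [-0.4, -1.22, -3.75, -11.46, -35.07]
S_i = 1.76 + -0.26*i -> [1.76, 1.5, 1.24, 0.98, 0.72]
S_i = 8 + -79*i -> [8, -71, -150, -229, -308]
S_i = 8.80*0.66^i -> [8.8, 5.81, 3.83, 2.53, 1.67]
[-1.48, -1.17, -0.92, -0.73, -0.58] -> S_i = -1.48*0.79^i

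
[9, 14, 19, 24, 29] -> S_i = 9 + 5*i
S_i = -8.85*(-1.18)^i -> [-8.85, 10.44, -12.32, 14.54, -17.16]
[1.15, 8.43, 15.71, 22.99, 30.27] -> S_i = 1.15 + 7.28*i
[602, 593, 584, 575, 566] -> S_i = 602 + -9*i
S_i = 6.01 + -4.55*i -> [6.01, 1.46, -3.09, -7.64, -12.19]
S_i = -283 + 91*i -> [-283, -192, -101, -10, 81]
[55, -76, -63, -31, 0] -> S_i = Random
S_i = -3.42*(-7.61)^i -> [-3.42, 26.03, -198.06, 1507.23, -11470.03]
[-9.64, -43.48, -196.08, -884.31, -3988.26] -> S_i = -9.64*4.51^i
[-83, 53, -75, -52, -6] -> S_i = Random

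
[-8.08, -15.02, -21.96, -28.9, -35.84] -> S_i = -8.08 + -6.94*i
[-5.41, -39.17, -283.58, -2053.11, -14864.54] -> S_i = -5.41*7.24^i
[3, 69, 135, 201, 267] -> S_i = 3 + 66*i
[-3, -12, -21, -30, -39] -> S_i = -3 + -9*i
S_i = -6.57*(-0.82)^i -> [-6.57, 5.39, -4.42, 3.62, -2.97]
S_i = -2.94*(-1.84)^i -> [-2.94, 5.41, -9.95, 18.31, -33.7]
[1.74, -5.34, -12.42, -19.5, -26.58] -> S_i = 1.74 + -7.08*i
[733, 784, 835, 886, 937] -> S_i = 733 + 51*i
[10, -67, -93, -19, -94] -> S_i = Random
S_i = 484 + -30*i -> [484, 454, 424, 394, 364]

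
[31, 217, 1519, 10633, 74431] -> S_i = 31*7^i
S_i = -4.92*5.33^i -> [-4.92, -26.22, -139.77, -744.98, -3970.76]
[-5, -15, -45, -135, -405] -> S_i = -5*3^i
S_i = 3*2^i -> [3, 6, 12, 24, 48]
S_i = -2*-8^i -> [-2, 16, -128, 1024, -8192]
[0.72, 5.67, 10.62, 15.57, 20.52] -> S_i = 0.72 + 4.95*i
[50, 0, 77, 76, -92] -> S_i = Random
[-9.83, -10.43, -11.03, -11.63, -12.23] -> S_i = -9.83 + -0.60*i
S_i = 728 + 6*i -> [728, 734, 740, 746, 752]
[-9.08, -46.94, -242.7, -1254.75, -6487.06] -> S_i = -9.08*5.17^i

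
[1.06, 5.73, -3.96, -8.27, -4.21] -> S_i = Random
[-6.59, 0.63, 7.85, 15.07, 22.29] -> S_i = -6.59 + 7.22*i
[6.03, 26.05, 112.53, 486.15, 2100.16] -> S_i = 6.03*4.32^i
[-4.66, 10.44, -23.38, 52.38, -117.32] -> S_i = -4.66*(-2.24)^i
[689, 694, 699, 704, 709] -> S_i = 689 + 5*i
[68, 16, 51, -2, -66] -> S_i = Random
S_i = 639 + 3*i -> [639, 642, 645, 648, 651]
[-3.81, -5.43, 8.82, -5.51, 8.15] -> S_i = Random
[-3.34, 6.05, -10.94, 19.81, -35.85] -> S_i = -3.34*(-1.81)^i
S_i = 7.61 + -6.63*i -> [7.61, 0.98, -5.65, -12.28, -18.91]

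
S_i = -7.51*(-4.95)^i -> [-7.51, 37.17, -184.01, 910.87, -4508.8]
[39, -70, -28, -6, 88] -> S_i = Random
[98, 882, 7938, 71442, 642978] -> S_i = 98*9^i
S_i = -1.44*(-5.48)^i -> [-1.44, 7.89, -43.24, 236.98, -1298.63]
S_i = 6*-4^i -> [6, -24, 96, -384, 1536]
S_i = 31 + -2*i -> [31, 29, 27, 25, 23]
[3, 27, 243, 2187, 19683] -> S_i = 3*9^i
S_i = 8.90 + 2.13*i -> [8.9, 11.03, 13.16, 15.29, 17.42]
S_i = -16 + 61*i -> [-16, 45, 106, 167, 228]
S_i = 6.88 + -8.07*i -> [6.88, -1.19, -9.26, -17.33, -25.4]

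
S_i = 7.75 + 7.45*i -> [7.75, 15.2, 22.65, 30.1, 37.55]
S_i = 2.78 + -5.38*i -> [2.78, -2.6, -7.98, -13.36, -18.74]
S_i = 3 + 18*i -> [3, 21, 39, 57, 75]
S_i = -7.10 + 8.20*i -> [-7.1, 1.1, 9.3, 17.5, 25.7]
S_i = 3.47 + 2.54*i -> [3.47, 6.01, 8.55, 11.09, 13.63]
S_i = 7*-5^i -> [7, -35, 175, -875, 4375]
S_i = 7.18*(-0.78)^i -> [7.18, -5.6, 4.37, -3.41, 2.66]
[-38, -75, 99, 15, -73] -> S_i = Random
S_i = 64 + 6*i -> [64, 70, 76, 82, 88]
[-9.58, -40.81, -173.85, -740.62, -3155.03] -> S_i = -9.58*4.26^i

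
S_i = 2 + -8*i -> [2, -6, -14, -22, -30]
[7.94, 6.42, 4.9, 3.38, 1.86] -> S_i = 7.94 + -1.52*i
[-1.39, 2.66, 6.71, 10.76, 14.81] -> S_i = -1.39 + 4.05*i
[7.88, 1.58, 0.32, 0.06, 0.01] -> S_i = 7.88*0.20^i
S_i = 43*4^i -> [43, 172, 688, 2752, 11008]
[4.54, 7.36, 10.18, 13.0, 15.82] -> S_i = 4.54 + 2.82*i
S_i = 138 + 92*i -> [138, 230, 322, 414, 506]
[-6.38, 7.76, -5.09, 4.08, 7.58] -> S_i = Random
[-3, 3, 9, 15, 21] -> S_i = -3 + 6*i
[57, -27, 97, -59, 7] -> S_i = Random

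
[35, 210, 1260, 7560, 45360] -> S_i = 35*6^i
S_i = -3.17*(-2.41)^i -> [-3.17, 7.64, -18.41, 44.37, -106.94]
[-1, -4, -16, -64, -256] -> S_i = -1*4^i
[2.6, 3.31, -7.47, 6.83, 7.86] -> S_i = Random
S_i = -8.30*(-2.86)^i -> [-8.3, 23.74, -67.89, 194.17, -555.32]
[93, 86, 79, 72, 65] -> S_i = 93 + -7*i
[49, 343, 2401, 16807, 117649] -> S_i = 49*7^i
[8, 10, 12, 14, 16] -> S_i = 8 + 2*i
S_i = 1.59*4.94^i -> [1.59, 7.85, 38.8, 191.68, 946.9]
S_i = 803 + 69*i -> [803, 872, 941, 1010, 1079]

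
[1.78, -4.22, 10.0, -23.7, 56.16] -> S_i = 1.78*(-2.37)^i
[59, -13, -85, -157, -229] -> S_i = 59 + -72*i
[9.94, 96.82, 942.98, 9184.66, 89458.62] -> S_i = 9.94*9.74^i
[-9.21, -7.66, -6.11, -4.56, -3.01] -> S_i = -9.21 + 1.55*i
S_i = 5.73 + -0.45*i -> [5.73, 5.28, 4.83, 4.38, 3.93]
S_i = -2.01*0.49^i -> [-2.01, -0.98, -0.48, -0.24, -0.12]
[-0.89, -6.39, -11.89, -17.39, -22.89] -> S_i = -0.89 + -5.50*i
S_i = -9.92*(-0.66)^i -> [-9.92, 6.55, -4.32, 2.85, -1.88]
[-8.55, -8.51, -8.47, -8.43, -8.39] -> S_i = -8.55 + 0.04*i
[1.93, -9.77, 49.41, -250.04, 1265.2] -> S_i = 1.93*(-5.06)^i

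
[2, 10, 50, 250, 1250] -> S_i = 2*5^i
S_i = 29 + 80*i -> [29, 109, 189, 269, 349]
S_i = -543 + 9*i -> [-543, -534, -525, -516, -507]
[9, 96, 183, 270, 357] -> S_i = 9 + 87*i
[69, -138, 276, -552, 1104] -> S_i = 69*-2^i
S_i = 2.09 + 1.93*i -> [2.09, 4.02, 5.95, 7.88, 9.81]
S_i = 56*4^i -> [56, 224, 896, 3584, 14336]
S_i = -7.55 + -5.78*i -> [-7.55, -13.33, -19.11, -24.89, -30.67]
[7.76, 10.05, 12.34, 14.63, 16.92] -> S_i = 7.76 + 2.29*i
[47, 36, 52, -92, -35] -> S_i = Random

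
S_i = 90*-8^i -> [90, -720, 5760, -46080, 368640]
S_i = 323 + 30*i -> [323, 353, 383, 413, 443]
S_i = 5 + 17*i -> [5, 22, 39, 56, 73]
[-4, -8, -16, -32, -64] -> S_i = -4*2^i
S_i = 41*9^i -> [41, 369, 3321, 29889, 269001]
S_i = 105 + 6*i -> [105, 111, 117, 123, 129]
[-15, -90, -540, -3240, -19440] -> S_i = -15*6^i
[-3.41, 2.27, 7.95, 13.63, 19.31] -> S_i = -3.41 + 5.68*i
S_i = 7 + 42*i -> [7, 49, 91, 133, 175]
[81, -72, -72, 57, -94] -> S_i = Random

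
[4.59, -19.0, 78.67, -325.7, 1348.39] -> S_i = 4.59*(-4.14)^i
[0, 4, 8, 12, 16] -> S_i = 0 + 4*i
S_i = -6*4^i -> [-6, -24, -96, -384, -1536]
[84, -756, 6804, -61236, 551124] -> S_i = 84*-9^i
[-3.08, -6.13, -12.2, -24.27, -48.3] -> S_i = -3.08*1.99^i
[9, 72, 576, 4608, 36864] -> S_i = 9*8^i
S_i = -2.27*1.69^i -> [-2.27, -3.84, -6.48, -10.96, -18.52]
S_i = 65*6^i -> [65, 390, 2340, 14040, 84240]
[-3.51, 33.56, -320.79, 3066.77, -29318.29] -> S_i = -3.51*(-9.56)^i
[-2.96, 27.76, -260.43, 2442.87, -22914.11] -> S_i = -2.96*(-9.38)^i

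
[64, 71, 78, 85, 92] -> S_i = 64 + 7*i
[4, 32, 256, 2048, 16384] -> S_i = 4*8^i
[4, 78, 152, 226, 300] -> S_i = 4 + 74*i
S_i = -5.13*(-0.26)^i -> [-5.13, 1.33, -0.35, 0.09, -0.02]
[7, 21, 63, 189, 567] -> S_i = 7*3^i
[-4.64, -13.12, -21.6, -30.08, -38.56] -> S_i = -4.64 + -8.48*i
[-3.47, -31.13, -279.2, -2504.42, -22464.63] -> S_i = -3.47*8.97^i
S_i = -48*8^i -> [-48, -384, -3072, -24576, -196608]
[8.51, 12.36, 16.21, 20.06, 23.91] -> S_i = 8.51 + 3.85*i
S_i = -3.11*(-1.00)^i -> [-3.11, 3.11, -3.11, 3.11, -3.11]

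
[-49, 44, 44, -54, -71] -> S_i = Random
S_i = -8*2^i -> [-8, -16, -32, -64, -128]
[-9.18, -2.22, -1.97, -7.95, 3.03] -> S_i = Random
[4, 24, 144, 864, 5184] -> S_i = 4*6^i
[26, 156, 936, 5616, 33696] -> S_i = 26*6^i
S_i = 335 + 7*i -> [335, 342, 349, 356, 363]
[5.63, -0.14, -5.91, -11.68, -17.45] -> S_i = 5.63 + -5.77*i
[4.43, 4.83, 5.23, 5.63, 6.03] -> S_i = 4.43 + 0.40*i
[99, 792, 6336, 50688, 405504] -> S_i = 99*8^i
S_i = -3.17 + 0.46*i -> [-3.17, -2.71, -2.25, -1.79, -1.33]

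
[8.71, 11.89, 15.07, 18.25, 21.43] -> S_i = 8.71 + 3.18*i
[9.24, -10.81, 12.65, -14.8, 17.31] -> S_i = 9.24*(-1.17)^i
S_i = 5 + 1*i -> [5, 6, 7, 8, 9]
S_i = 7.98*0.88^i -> [7.98, 7.02, 6.18, 5.44, 4.79]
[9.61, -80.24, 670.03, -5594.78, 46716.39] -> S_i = 9.61*(-8.35)^i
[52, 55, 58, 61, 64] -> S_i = 52 + 3*i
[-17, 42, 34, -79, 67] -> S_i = Random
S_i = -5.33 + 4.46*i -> [-5.33, -0.87, 3.59, 8.05, 12.51]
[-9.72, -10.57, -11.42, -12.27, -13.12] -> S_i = -9.72 + -0.85*i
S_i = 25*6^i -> [25, 150, 900, 5400, 32400]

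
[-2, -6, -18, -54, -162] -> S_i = -2*3^i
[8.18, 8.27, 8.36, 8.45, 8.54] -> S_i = 8.18 + 0.09*i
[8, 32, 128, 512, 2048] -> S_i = 8*4^i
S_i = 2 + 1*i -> [2, 3, 4, 5, 6]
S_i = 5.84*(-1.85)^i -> [5.84, -10.8, 19.99, -36.98, 68.41]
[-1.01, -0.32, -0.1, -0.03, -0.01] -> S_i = -1.01*0.32^i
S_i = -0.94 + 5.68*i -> [-0.94, 4.74, 10.42, 16.1, 21.78]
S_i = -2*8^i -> [-2, -16, -128, -1024, -8192]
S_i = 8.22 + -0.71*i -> [8.22, 7.51, 6.8, 6.09, 5.38]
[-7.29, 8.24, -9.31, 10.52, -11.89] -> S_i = -7.29*(-1.13)^i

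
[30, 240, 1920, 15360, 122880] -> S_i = 30*8^i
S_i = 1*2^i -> [1, 2, 4, 8, 16]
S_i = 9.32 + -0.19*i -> [9.32, 9.13, 8.94, 8.75, 8.56]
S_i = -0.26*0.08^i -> [-0.26, -0.02, -0.0, -0.0, -0.0]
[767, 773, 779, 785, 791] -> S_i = 767 + 6*i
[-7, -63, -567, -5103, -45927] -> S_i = -7*9^i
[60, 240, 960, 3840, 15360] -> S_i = 60*4^i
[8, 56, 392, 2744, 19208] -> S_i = 8*7^i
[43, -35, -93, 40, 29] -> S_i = Random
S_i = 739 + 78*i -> [739, 817, 895, 973, 1051]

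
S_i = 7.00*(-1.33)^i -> [7.0, -9.31, 12.38, -16.47, 21.9]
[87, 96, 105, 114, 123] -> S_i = 87 + 9*i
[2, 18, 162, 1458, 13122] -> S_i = 2*9^i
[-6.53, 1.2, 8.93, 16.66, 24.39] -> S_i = -6.53 + 7.73*i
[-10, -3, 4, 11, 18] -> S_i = -10 + 7*i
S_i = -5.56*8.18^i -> [-5.56, -45.48, -372.03, -3043.23, -24893.62]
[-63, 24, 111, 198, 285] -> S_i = -63 + 87*i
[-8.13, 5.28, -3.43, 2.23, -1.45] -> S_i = -8.13*(-0.65)^i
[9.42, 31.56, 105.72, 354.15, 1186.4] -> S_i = 9.42*3.35^i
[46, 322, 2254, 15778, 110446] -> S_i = 46*7^i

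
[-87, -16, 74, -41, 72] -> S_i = Random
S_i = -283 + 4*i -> [-283, -279, -275, -271, -267]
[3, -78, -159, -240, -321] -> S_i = 3 + -81*i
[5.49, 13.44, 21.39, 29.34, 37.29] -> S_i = 5.49 + 7.95*i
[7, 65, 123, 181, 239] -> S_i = 7 + 58*i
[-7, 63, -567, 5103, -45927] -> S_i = -7*-9^i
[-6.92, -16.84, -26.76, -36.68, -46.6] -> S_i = -6.92 + -9.92*i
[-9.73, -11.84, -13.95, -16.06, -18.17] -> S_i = -9.73 + -2.11*i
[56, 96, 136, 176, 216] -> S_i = 56 + 40*i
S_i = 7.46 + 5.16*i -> [7.46, 12.62, 17.78, 22.94, 28.1]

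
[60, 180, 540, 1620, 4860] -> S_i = 60*3^i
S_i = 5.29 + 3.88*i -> [5.29, 9.17, 13.05, 16.93, 20.81]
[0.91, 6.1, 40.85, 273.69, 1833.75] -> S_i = 0.91*6.70^i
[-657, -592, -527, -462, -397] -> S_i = -657 + 65*i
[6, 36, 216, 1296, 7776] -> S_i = 6*6^i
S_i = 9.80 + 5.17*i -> [9.8, 14.97, 20.14, 25.31, 30.48]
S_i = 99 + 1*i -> [99, 100, 101, 102, 103]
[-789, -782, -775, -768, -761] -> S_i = -789 + 7*i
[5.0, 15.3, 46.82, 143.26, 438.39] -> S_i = 5.00*3.06^i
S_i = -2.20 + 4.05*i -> [-2.2, 1.85, 5.9, 9.95, 14.0]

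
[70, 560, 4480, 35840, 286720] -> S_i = 70*8^i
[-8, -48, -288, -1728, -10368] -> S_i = -8*6^i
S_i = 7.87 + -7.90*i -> [7.87, -0.03, -7.93, -15.83, -23.73]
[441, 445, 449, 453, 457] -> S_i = 441 + 4*i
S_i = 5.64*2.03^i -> [5.64, 11.45, 23.24, 47.18, 95.78]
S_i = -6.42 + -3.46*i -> [-6.42, -9.88, -13.34, -16.8, -20.26]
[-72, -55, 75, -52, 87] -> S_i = Random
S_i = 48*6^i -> [48, 288, 1728, 10368, 62208]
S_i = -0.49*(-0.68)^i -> [-0.49, 0.33, -0.23, 0.15, -0.1]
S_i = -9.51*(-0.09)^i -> [-9.51, 0.86, -0.08, 0.01, -0.0]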